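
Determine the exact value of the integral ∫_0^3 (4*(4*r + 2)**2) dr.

912

Let u = 4*r + 2, so du = 4 dr. When r = 0, u = 2; when r = 3, u = 14.
The integral becomes ∫ u**2 du from 2 to 14, with antiderivative u**3/3.
Back in r: F(r) = (4*r + 2)**3/3.
Then F(3) - F(0) = (2744/3) - (8/3) = 912.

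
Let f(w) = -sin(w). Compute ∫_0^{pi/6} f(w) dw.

-1 + sqrt(3)/2

An antiderivative is F(w) = cos(w).
Then F(pi/6) - F(0) = (sqrt(3)/2) - (1) = -1 + sqrt(3)/2.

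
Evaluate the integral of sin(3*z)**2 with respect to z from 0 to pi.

Use the identity sin^2(3*z) = (1 - cos(6*z))/2.
An antiderivative is F(z) = z/2 - sin(6*z)/12.
Then F(pi) - F(0) = (pi/2) - (0) = pi/2.

pi/2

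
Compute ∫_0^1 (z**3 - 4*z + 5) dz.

13/4

By the power rule, an antiderivative is F(z) = z**4/4 - 2*z**2 + 5*z.
Then F(1) - F(0) = (13/4) - (0) = 13/4.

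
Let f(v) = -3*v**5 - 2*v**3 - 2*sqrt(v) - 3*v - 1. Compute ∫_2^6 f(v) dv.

-23988 - 8*sqrt(6) + 8*sqrt(2)/3

By the power rule, an antiderivative is F(v) = -v**6/2 - v**4/2 - 4*v**(3/2)/3 - 3*v**2/2 - v.
Then F(6) - F(2) = (-24036 - 8*sqrt(6)) - (-48 - 8*sqrt(2)/3) = -23988 - 8*sqrt(6) + 8*sqrt(2)/3.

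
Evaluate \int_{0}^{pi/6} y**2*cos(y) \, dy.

-1 + pi**2/72 + sqrt(3)*pi/6

Integrate by parts twice (u = y^2, dv = cos(y) dy).
An antiderivative is F(y) = y**2*sin(y) + 2*y*cos(y) - 2*sin(y).
Then F(pi/6) - F(0) = (-1 + pi**2/72 + sqrt(3)*pi/6) - (0) = -1 + pi**2/72 + sqrt(3)*pi/6.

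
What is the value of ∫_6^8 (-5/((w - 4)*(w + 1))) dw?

log(9/14)

Factor the denominator: w**2 - 3*w - 4 = (w + 1)(w - 4).
Partial fractions: -5/((w - 4)*(w + 1)) = 1/(w + 1) - 1/(w - 4).
An antiderivative is F(w) = -log(w - 4) + log(w + 1).
Then F(8) - F(6) = (log(9/4)) - (log(7/2)) = log(9/14).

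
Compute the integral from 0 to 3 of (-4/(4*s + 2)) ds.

-log(7)

An antiderivative is F(s) = -log(4*s + 2).
Then F(3) - F(0) = (-log(14)) - (-log(2)) = -log(7).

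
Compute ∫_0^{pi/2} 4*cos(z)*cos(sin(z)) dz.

4*sin(1)

Let u = sin(z), so du = cos(z) dz. When z = 0, u = 0; when z = pi/2, u = 1.
The integral becomes 4·∫ cos(u) du from 0 to 1, with antiderivative 4*sin(u).
Back in z: F(z) = 4*sin(sin(z)).
Then F(pi/2) - F(0) = (4*sin(1)) - (0) = 4*sin(1).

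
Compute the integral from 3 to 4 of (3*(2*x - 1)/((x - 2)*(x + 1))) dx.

-3*log(2) + 3*log(5)

Factor the denominator: x**2 - x - 2 = (x + 1)(x - 2).
Partial fractions: 3*(2*x - 1)/((x - 2)*(x + 1)) = 3/(x + 1) + 3/(x - 2).
An antiderivative is F(x) = 3*log(x - 2) + 3*log(x + 1).
Then F(4) - F(3) = (3*log(2) + 3*log(5)) - (log(64)) = -3*log(2) + 3*log(5).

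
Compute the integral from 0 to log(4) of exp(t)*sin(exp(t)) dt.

Let u = exp(t), so du = exp(t) dt. When t = 0, u = 1; when t = log(4), u = 4.
The integral becomes ∫ sin(u) du from 1 to 4, with antiderivative -cos(u).
Back in t: F(t) = -cos(exp(t)).
Then F(log(4)) - F(0) = (-cos(4)) - (-cos(1)) = cos(1) - cos(4).

cos(1) - cos(4)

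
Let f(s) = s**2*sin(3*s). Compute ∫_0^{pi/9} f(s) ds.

Integrate by parts twice (u = s^2, dv = sin(3*s) ds).
An antiderivative is F(s) = -s**2*cos(3*s)/3 + 2*s*sin(3*s)/9 + 2*cos(3*s)/27.
Then F(pi/9) - F(0) = (-pi**2/486 + 1/27 + sqrt(3)*pi/81) - (2/27) = -1/27 - pi**2/486 + sqrt(3)*pi/81.

-1/27 - pi**2/486 + sqrt(3)*pi/81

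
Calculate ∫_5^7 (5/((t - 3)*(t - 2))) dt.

Factor the denominator: t**2 - 5*t + 6 = (t - 2)(t - 3).
Partial fractions: 5/((t - 3)*(t - 2)) = -5/(t - 2) + 5/(t - 3).
An antiderivative is F(t) = 5*log(t - 3) - 5*log(t - 2).
Then F(7) - F(5) = (-5*log(5) + 10*log(2)) - (-5*log(3) + 5*log(2)) = -5*log(5) + 5*log(2) + 5*log(3).

-5*log(5) + 5*log(2) + 5*log(3)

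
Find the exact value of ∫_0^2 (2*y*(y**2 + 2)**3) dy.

320

Let u = y**2 + 2, so du = 2*y dy. When y = 0, u = 2; when y = 2, u = 6.
The integral becomes ∫ u**3 du from 2 to 6, with antiderivative u**4/4.
Back in y: F(y) = (y**2 + 2)**4/4.
Then F(2) - F(0) = (324) - (4) = 320.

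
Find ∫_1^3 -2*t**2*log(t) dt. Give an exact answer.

Integrate by parts once (u = ln t, dv = -2*t**2 dt).
An antiderivative is F(t) = -2*t**3*(3*log(t) - 1)/9.
Then F(3) - F(1) = (6 - 18*log(3)) - (2/9) = 52/9 - 18*log(3).

52/9 - 18*log(3)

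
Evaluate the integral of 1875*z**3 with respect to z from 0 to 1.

Let u = 5*z, so du = 5 dz. When z = 0, u = 0; when z = 1, u = 5.
The integral becomes 3·∫ u**3 du from 0 to 5, with antiderivative 3*u**4/4.
Back in z: F(z) = 1875*z**4/4.
Then F(1) - F(0) = (1875/4) - (0) = 1875/4.

1875/4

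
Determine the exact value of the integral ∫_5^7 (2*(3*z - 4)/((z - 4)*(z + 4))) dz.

Factor the denominator: z**2 - 16 = (z + 4)(z - 4).
Partial fractions: 2*(3*z - 4)/((z - 4)*(z + 4)) = 4/(z + 4) + 2/(z - 4).
An antiderivative is F(z) = 2*log(z - 4) + 4*log(z + 4).
Then F(7) - F(5) = (2*log(3) + 4*log(11)) - (8*log(3)) = -6*log(3) + 4*log(11).

-6*log(3) + 4*log(11)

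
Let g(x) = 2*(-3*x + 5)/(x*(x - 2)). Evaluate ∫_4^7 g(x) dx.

Factor the denominator: x**2 - 2*x = x(x - 2).
Partial fractions: 2*(-3*x + 5)/(x*(x - 2)) = -5/x - 1/(x - 2).
An antiderivative is F(x) = -5*log(x) - log(x - 2).
Then F(7) - F(4) = (-5*log(7) - log(5)) - (-11*log(2)) = -5*log(7) - log(5) + 11*log(2).

-5*log(7) - log(5) + 11*log(2)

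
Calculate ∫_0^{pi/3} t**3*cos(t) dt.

-sqrt(3)*pi + sqrt(3)*pi**3/54 + pi**2/6 + 3

Integrate by parts 3 times (u = t^3, dv = cos(t) dt).
An antiderivative is F(t) = t**3*sin(t) + 3*t**2*cos(t) - 6*t*sin(t) - 6*cos(t).
Then F(pi/3) - F(0) = (-sqrt(3)*pi - 3 + sqrt(3)*pi**3/54 + pi**2/6) - (-6) = -sqrt(3)*pi + sqrt(3)*pi**3/54 + pi**2/6 + 3.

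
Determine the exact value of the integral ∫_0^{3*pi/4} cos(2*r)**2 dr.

Use the identity cos^2(2*r) = (1 + cos(4*r))/2.
An antiderivative is F(r) = r/2 + sin(4*r)/8.
Then F(3*pi/4) - F(0) = (3*pi/8) - (0) = 3*pi/8.

3*pi/8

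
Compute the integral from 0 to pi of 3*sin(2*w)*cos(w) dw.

Use the identity sin(2*w)cos(w) = [sin(3*w) + sin(w)]/2.
An antiderivative is F(w) = -3*cos(w)/2 - cos(3*w)/2.
Then F(pi) - F(0) = (2) - (-2) = 4.

4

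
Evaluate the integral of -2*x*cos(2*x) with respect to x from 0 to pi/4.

1/2 - pi/4

Integrate by parts once (u = x, dv = -2*cos(2*x) dx).
An antiderivative is F(x) = -x*sin(2*x) - cos(2*x)/2.
Then F(pi/4) - F(0) = (-pi/4) - (-1/2) = 1/2 - pi/4.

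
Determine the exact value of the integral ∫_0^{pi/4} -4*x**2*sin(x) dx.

Integrate by parts twice (u = x^2, dv = -4*sin(x) dx).
An antiderivative is F(x) = 4*x**2*cos(x) - 8*x*sin(x) - 8*cos(x).
Then F(pi/4) - F(0) = (sqrt(2)*(-4 - pi + pi**2/8)) - (-8) = -4*sqrt(2) - sqrt(2)*pi + sqrt(2)*pi**2/8 + 8.

-4*sqrt(2) - sqrt(2)*pi + sqrt(2)*pi**2/8 + 8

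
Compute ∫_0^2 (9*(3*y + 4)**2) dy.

936

Let u = 3*y + 4, so du = 3 dy. When y = 0, u = 4; when y = 2, u = 10.
The integral becomes 3·∫ u**2 du from 4 to 10, with antiderivative u**3.
Back in y: F(y) = (3*y + 4)**3.
Then F(2) - F(0) = (1000) - (64) = 936.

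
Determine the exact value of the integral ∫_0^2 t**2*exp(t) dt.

Integrate by parts twice (u = t^2, dv = exp(t) dt).
An antiderivative is F(t) = (t**2 - 2*t + 2)*exp(t).
Then F(2) - F(0) = (2*exp(2)) - (2) = -2 + 2*exp(2).

-2 + 2*exp(2)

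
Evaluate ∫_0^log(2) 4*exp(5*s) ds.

Let u = exp(s), so du = exp(s) ds. When s = 0, u = 1; when s = log(2), u = 2.
The integral becomes 4·∫ u**4 du from 1 to 2, with antiderivative 4*u**5/5.
Back in s: F(s) = 4*exp(5*s)/5.
Then F(log(2)) - F(0) = (128/5) - (4/5) = 124/5.

124/5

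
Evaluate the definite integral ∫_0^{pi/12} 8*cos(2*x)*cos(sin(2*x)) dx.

4*sin(1/2)

Let u = sin(2*x), so du = 2*cos(2*x) dx. When x = 0, u = 0; when x = pi/12, u = 1/2.
The integral becomes 4·∫ cos(u) du from 0 to 1/2, with antiderivative 4*sin(u).
Back in x: F(x) = 4*sin(sin(2*x)).
Then F(pi/12) - F(0) = (4*sin(1/2)) - (0) = 4*sin(1/2).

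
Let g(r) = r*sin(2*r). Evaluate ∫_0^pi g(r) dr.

-pi/2

Integrate by parts once (u = r, dv = sin(2*r) dr).
An antiderivative is F(r) = -r*cos(2*r)/2 + sin(2*r)/4.
Then F(pi) - F(0) = (-pi/2) - (0) = -pi/2.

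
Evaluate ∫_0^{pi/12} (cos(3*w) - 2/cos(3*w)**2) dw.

-2/3 + sqrt(2)/6

An antiderivative is F(w) = sin(3*w)/3 - 2*tan(3*w)/3.
Then F(pi/12) - F(0) = (-2/3 + sqrt(2)/6) - (0) = -2/3 + sqrt(2)/6.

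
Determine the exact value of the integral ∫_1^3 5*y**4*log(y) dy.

Integrate by parts once (u = ln y, dv = 5*y**4 dy).
An antiderivative is F(y) = y**5*(5*log(y) - 1)/5.
Then F(3) - F(1) = (-243/5 + 243*log(3)) - (-1/5) = -242/5 + 243*log(3).

-242/5 + 243*log(3)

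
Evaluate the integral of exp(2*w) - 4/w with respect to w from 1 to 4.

-8*log(2) - exp(2)/2 + exp(8)/2

An antiderivative is F(w) = exp(2*w)/2 - 4*log(w).
Then F(4) - F(1) = (-8*log(2) + exp(8)/2) - (exp(2)/2) = -8*log(2) - exp(2)/2 + exp(8)/2.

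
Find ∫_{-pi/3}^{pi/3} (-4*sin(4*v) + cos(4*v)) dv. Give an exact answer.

-sqrt(3)/4

An antiderivative is F(v) = sin(4*v)/4 + cos(4*v).
Then F(pi/3) - F(-pi/3) = (-1/2 - sqrt(3)/8) - (-1/2 + sqrt(3)/8) = -sqrt(3)/4.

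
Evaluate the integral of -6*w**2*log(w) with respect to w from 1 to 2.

Integrate by parts once (u = ln w, dv = -6*w**2 dw).
An antiderivative is F(w) = -2*w**3*(3*log(w) - 1)/3.
Then F(2) - F(1) = (16/3 - 16*log(2)) - (2/3) = 14/3 - 16*log(2).

14/3 - 16*log(2)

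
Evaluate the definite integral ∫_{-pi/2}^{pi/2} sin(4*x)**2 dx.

pi/2

Use the identity sin^2(4*x) = (1 - cos(8*x))/2.
An antiderivative is F(x) = x/2 - sin(8*x)/16.
Then F(pi/2) - F(-pi/2) = (pi/4) - (-pi/4) = pi/2.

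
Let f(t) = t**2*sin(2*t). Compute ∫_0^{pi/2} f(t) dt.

-1/2 + pi**2/8

Integrate by parts twice (u = t^2, dv = sin(2*t) dt).
An antiderivative is F(t) = -t**2*cos(2*t)/2 + t*sin(2*t)/2 + cos(2*t)/4.
Then F(pi/2) - F(0) = (-1/4 + pi**2/8) - (1/4) = -1/2 + pi**2/8.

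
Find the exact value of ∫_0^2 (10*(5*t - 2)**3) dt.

2040

Let u = 5*t - 2, so du = 5 dt. When t = 0, u = -2; when t = 2, u = 8.
The integral becomes 2·∫ u**3 du from -2 to 8, with antiderivative u**4/2.
Back in t: F(t) = (5*t - 2)**4/2.
Then F(2) - F(0) = (2048) - (8) = 2040.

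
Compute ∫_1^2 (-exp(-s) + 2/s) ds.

An antiderivative is F(s) = 2*log(s) + exp(-s).
Then F(2) - F(1) = (exp(-2) + 2*log(2)) - (exp(-1)) = -exp(-1) + exp(-2) + 2*log(2).

-exp(-1) + exp(-2) + 2*log(2)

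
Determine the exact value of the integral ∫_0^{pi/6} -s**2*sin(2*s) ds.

-sqrt(3)*pi/24 + pi**2/144 + 1/8

Integrate by parts twice (u = s^2, dv = -sin(2*s) ds).
An antiderivative is F(s) = s**2*cos(2*s)/2 - s*sin(2*s)/2 - cos(2*s)/4.
Then F(pi/6) - F(0) = (-sqrt(3)*pi/24 - 1/8 + pi**2/144) - (-1/4) = -sqrt(3)*pi/24 + pi**2/144 + 1/8.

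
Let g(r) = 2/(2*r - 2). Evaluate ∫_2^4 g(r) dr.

log(3)

An antiderivative is F(r) = log(2*r - 2).
Then F(4) - F(2) = (log(6)) - (log(2)) = log(3).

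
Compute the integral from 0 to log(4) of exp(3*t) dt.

21

Let u = exp(t), so du = exp(t) dt. When t = 0, u = 1; when t = log(4), u = 4.
The integral becomes ∫ u**2 du from 1 to 4, with antiderivative u**3/3.
Back in t: F(t) = exp(3*t)/3.
Then F(log(4)) - F(0) = (64/3) - (1/3) = 21.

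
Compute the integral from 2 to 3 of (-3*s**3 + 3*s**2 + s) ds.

By the power rule, an antiderivative is F(s) = -3*s**4/4 + s**3 + s**2/2.
Then F(3) - F(2) = (-117/4) - (-2) = -109/4.

-109/4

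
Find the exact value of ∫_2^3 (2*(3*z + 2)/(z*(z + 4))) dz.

Factor the denominator: z**2 + 4*z = (z + 4)z.
Partial fractions: 2*(3*z + 2)/(z*(z + 4)) = 5/(z + 4) + 1/z.
An antiderivative is F(z) = log(z) + 5*log(z + 4).
Then F(3) - F(2) = (log(3) + 5*log(7)) - (6*log(2) + 5*log(3)) = -4*log(3) - 6*log(2) + 5*log(7).

-4*log(3) - 6*log(2) + 5*log(7)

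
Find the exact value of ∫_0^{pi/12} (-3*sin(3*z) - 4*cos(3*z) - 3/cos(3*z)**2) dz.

An antiderivative is F(z) = -4*sin(3*z)/3 + cos(3*z) - tan(3*z).
Then F(pi/12) - F(0) = (-1 - sqrt(2)/6) - (1) = -2 - sqrt(2)/6.

-2 - sqrt(2)/6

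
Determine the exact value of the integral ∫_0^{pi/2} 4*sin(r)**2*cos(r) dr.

Let u = sin(r), so du = cos(r) dr. When r = 0, u = 0; when r = pi/2, u = 1.
The integral becomes 4·∫ u**2 du from 0 to 1, with antiderivative 4*u**3/3.
Back in r: F(r) = 4*sin(r)**3/3.
Then F(pi/2) - F(0) = (4/3) - (0) = 4/3.

4/3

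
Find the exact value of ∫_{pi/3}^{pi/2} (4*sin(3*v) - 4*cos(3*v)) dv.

0

An antiderivative is F(v) = -4*sin(3*v)/3 - 4*cos(3*v)/3.
Then F(pi/2) - F(pi/3) = (4/3) - (4/3) = 0.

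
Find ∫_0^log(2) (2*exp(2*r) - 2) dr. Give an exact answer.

An antiderivative is F(r) = exp(2*r) - 2*r.
Then F(log(2)) - F(0) = (4 - 2*log(2)) - (1) = 3 - log(4).

3 - log(4)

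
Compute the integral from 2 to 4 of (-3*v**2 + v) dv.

-50

By the power rule, an antiderivative is F(v) = -v**3 + v**2/2.
Then F(4) - F(2) = (-56) - (-6) = -50.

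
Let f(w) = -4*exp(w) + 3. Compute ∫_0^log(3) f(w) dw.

-8 + log(27)

An antiderivative is F(w) = 3*w - 4*exp(w).
Then F(log(3)) - F(0) = (-12 + 3*log(3)) - (-4) = -8 + log(27).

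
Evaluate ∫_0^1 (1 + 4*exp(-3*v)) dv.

7/3 - 4*exp(-3)/3

An antiderivative is F(v) = v - 4*exp(-3*v)/3.
Then F(1) - F(0) = (1 - 4*exp(-3)/3) - (-4/3) = 7/3 - 4*exp(-3)/3.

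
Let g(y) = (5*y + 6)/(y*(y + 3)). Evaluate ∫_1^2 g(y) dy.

-4*log(2) + 3*log(5)

Factor the denominator: y**2 + 3*y = (y + 3)y.
Partial fractions: (5*y + 6)/(y*(y + 3)) = 3/(y + 3) + 2/y.
An antiderivative is F(y) = 2*log(y) + 3*log(y + 3).
Then F(2) - F(1) = (2*log(2) + 3*log(5)) - (log(64)) = -4*log(2) + 3*log(5).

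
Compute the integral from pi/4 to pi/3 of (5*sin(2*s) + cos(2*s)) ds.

An antiderivative is F(s) = sin(2*s)/2 - 5*cos(2*s)/2.
Then F(pi/3) - F(pi/4) = (sqrt(3)/4 + 5/4) - (1/2) = sqrt(3)/4 + 3/4.

sqrt(3)/4 + 3/4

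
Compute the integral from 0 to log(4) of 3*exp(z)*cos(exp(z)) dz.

Let u = exp(z), so du = exp(z) dz. When z = 0, u = 1; when z = log(4), u = 4.
The integral becomes 3·∫ cos(u) du from 1 to 4, with antiderivative 3*sin(u).
Back in z: F(z) = 3*sin(exp(z)).
Then F(log(4)) - F(0) = (3*sin(4)) - (3*sin(1)) = -3*sin(1) + 3*sin(4).

-3*sin(1) + 3*sin(4)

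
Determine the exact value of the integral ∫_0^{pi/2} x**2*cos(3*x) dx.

Integrate by parts twice (u = x^2, dv = cos(3*x) dx).
An antiderivative is F(x) = x**2*sin(3*x)/3 + 2*x*cos(3*x)/9 - 2*sin(3*x)/27.
Then F(pi/2) - F(0) = (2/27 - pi**2/12) - (0) = 2/27 - pi**2/12.

2/27 - pi**2/12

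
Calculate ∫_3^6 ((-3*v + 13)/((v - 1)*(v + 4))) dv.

-7*log(2) - 3*log(5) + 5*log(7)

Factor the denominator: v**2 + 3*v - 4 = (v + 4)(v - 1).
Partial fractions: (-3*v + 13)/((v - 1)*(v + 4)) = -5/(v + 4) + 2/(v - 1).
An antiderivative is F(v) = 2*log(v - 1) - 5*log(v + 4).
Then F(6) - F(3) = (-3*log(5) - 5*log(2)) - (-5*log(7) + 2*log(2)) = -7*log(2) - 3*log(5) + 5*log(7).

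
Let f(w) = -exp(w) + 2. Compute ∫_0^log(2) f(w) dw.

-1 + log(4)

An antiderivative is F(w) = 2*w - exp(w).
Then F(log(2)) - F(0) = (-2 + 2*log(2)) - (-1) = -1 + log(4).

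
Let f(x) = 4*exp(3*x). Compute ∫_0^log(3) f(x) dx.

104/3

Let u = exp(x), so du = exp(x) dx. When x = 0, u = 1; when x = log(3), u = 3.
The integral becomes 4·∫ u**2 du from 1 to 3, with antiderivative 4*u**3/3.
Back in x: F(x) = 4*exp(3*x)/3.
Then F(log(3)) - F(0) = (36) - (4/3) = 104/3.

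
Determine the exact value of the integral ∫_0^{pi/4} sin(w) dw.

An antiderivative is F(w) = -cos(w).
Then F(pi/4) - F(0) = (-sqrt(2)/2) - (-1) = 1 - sqrt(2)/2.

1 - sqrt(2)/2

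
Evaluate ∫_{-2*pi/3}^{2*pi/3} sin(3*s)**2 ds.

2*pi/3

Use the identity sin^2(3*s) = (1 - cos(6*s))/2.
An antiderivative is F(s) = s/2 - sin(6*s)/12.
Then F(2*pi/3) - F(-2*pi/3) = (pi/3) - (-pi/3) = 2*pi/3.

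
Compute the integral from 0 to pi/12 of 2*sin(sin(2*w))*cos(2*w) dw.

Let u = sin(2*w), so du = 2*cos(2*w) dw. When w = 0, u = 0; when w = pi/12, u = 1/2.
The integral becomes ∫ sin(u) du from 0 to 1/2, with antiderivative -cos(u).
Back in w: F(w) = -cos(sin(2*w)).
Then F(pi/12) - F(0) = (-cos(1/2)) - (-1) = 1 - cos(1/2).

1 - cos(1/2)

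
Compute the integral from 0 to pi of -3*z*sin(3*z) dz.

Integrate by parts once (u = z, dv = -3*sin(3*z) dz).
An antiderivative is F(z) = z*cos(3*z) - sin(3*z)/3.
Then F(pi) - F(0) = (-pi) - (0) = -pi.

-pi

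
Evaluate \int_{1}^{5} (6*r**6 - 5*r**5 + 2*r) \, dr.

377772/7

By the power rule, an antiderivative is F(r) = 6*r**7/7 - 5*r**6/6 + r**2.
Then F(5) - F(1) = (2266675/42) - (43/42) = 377772/7.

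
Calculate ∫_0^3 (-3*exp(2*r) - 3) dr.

An antiderivative is F(r) = -3*exp(2*r)/2 - 3*r.
Then F(3) - F(0) = (-3*exp(6)/2 - 9) - (-3/2) = -3*exp(6)/2 - 15/2.

-3*exp(6)/2 - 15/2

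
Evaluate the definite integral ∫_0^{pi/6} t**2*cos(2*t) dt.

-sqrt(3)/8 + sqrt(3)*pi**2/144 + pi/24

Integrate by parts twice (u = t^2, dv = cos(2*t) dt).
An antiderivative is F(t) = t**2*sin(2*t)/2 + t*cos(2*t)/2 - sin(2*t)/4.
Then F(pi/6) - F(0) = (-sqrt(3)/8 + sqrt(3)*pi**2/144 + pi/24) - (0) = -sqrt(3)/8 + sqrt(3)*pi**2/144 + pi/24.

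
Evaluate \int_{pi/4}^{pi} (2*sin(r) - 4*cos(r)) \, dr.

An antiderivative is F(r) = -4*sin(r) - 2*cos(r).
Then F(pi) - F(pi/4) = (2) - (-3*sqrt(2)) = 2 + 3*sqrt(2).

2 + 3*sqrt(2)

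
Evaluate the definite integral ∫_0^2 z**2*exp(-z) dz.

Integrate by parts twice (u = z^2, dv = exp(-z) dz).
An antiderivative is F(z) = (-z**2 - 2*z - 2)*exp(-z).
Then F(2) - F(0) = (-10*exp(-2)) - (-2) = 2 - 10*exp(-2).

2 - 10*exp(-2)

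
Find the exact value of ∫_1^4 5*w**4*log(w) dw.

-1023/5 + 2048*log(2)

Integrate by parts once (u = ln w, dv = 5*w**4 dw).
An antiderivative is F(w) = w**5*(5*log(w) - 1)/5.
Then F(4) - F(1) = (-1024/5 + 2048*log(2)) - (-1/5) = -1023/5 + 2048*log(2).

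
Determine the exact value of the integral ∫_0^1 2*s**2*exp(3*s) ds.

Integrate by parts twice (u = s^2, dv = 2*exp(3*s) ds).
An antiderivative is F(s) = (18*s**2 - 12*s + 4)*exp(3*s)/27.
Then F(1) - F(0) = (10*exp(3)/27) - (4/27) = -4/27 + 10*exp(3)/27.

-4/27 + 10*exp(3)/27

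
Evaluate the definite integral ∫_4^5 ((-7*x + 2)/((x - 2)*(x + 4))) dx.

Factor the denominator: x**2 + 2*x - 8 = (x + 4)(x - 2).
Partial fractions: (-7*x + 2)/((x - 2)*(x + 4)) = -5/(x + 4) - 2/(x - 2).
An antiderivative is F(x) = -2*log(x - 2) - 5*log(x + 4).
Then F(5) - F(4) = (-12*log(3)) - (-17*log(2)) = -12*log(3) + 17*log(2).

-12*log(3) + 17*log(2)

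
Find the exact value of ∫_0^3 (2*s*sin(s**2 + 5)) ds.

Let u = s**2 + 5, so du = 2*s ds. When s = 0, u = 5; when s = 3, u = 14.
The integral becomes ∫ sin(u) du from 5 to 14, with antiderivative -cos(u).
Back in s: F(s) = -cos(s**2 + 5).
Then F(3) - F(0) = (-cos(14)) - (-cos(5)) = -cos(14) + cos(5).

-cos(14) + cos(5)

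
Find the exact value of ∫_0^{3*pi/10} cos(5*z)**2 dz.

3*pi/20

Use the identity cos^2(5*z) = (1 + cos(10*z))/2.
An antiderivative is F(z) = z/2 + sin(10*z)/20.
Then F(3*pi/10) - F(0) = (3*pi/20) - (0) = 3*pi/20.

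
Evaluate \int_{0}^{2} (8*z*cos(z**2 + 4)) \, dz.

Let u = z**2 + 4, so du = 2*z dz. When z = 0, u = 4; when z = 2, u = 8.
The integral becomes 4·∫ cos(u) du from 4 to 8, with antiderivative 4*sin(u).
Back in z: F(z) = 4*sin(z**2 + 4).
Then F(2) - F(0) = (4*sin(8)) - (4*sin(4)) = -4*sin(4) + 4*sin(8).

-4*sin(4) + 4*sin(8)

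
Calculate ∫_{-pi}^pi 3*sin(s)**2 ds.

3*pi

Use the identity sin^2(s) = (1 - cos(2*s))/2.
An antiderivative is F(s) = 3*s/2 - 3*sin(2*s)/4.
Then F(pi) - F(-pi) = (3*pi/2) - (-3*pi/2) = 3*pi.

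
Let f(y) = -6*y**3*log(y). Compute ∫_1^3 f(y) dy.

Integrate by parts once (u = ln y, dv = -6*y**3 dy).
An antiderivative is F(y) = -3*y**4*(4*log(y) - 1)/8.
Then F(3) - F(1) = (243/8 - 243*log(3)/2) - (3/8) = 30 - 243*log(3)/2.

30 - 243*log(3)/2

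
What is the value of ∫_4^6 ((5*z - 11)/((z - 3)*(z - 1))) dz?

-log(3) + 3*log(5)

Factor the denominator: z**2 - 4*z + 3 = (z - 1)(z - 3).
Partial fractions: (5*z - 11)/((z - 3)*(z - 1)) = 3/(z - 1) + 2/(z - 3).
An antiderivative is F(z) = 2*log(z - 3) + 3*log(z - 1).
Then F(6) - F(4) = (2*log(3) + 3*log(5)) - (log(27)) = -log(3) + 3*log(5).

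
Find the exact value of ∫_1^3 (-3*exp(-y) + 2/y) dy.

An antiderivative is F(y) = 2*log(y) + 3*exp(-y).
Then F(3) - F(1) = (3*exp(-3) + 2*log(3)) - (3*exp(-1)) = -3*exp(-1) + 3*exp(-3) + 2*log(3).

-3*exp(-1) + 3*exp(-3) + 2*log(3)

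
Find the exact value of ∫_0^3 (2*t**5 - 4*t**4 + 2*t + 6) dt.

By the power rule, an antiderivative is F(t) = t**6/3 - 4*t**5/5 + t**2 + 6*t.
Then F(3) - F(0) = (378/5) - (0) = 378/5.

378/5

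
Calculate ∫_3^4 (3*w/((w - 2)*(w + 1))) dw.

Factor the denominator: w**2 - w - 2 = (w + 1)(w - 2).
Partial fractions: 3*w/((w - 2)*(w + 1)) = 1/(w + 1) + 2/(w - 2).
An antiderivative is F(w) = 2*log(w - 2) + log(w + 1).
Then F(4) - F(3) = (log(20)) - (log(4)) = log(5).

log(5)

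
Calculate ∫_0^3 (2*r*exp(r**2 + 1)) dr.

Let u = r**2 + 1, so du = 2*r dr. When r = 0, u = 1; when r = 3, u = 10.
The integral becomes ∫ exp(u) du from 1 to 10, with antiderivative exp(u).
Back in r: F(r) = exp(r**2 + 1).
Then F(3) - F(0) = (exp(10)) - (exp(1)) = -exp(1) + exp(10).

-exp(1) + exp(10)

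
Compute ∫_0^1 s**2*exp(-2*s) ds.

(-5 + exp(2))*exp(-2)/4

Integrate by parts twice (u = s^2, dv = exp(-2*s) ds).
An antiderivative is F(s) = (-2*s**2 - 2*s - 1)*exp(-2*s)/4.
Then F(1) - F(0) = (-5*exp(-2)/4) - (-1/4) = (-5 + exp(2))*exp(-2)/4.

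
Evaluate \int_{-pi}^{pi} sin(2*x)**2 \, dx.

Use the identity sin^2(2*x) = (1 - cos(4*x))/2.
An antiderivative is F(x) = x/2 - sin(4*x)/8.
Then F(pi) - F(-pi) = (pi/2) - (-pi/2) = pi.

pi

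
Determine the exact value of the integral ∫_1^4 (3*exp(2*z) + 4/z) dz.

An antiderivative is F(z) = 3*exp(2*z)/2 + 4*log(z).
Then F(4) - F(1) = (8*log(2) + 3*exp(8)/2) - (3*exp(2)/2) = -3*exp(2)/2 + 8*log(2) + 3*exp(8)/2.

-3*exp(2)/2 + 8*log(2) + 3*exp(8)/2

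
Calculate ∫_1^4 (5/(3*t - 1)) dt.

-5*log(2)/3 + 5*log(11)/3

An antiderivative is F(t) = 5*log(3*t - 1)/3.
Then F(4) - F(1) = (5*log(11)/3) - (5*log(2)/3) = -5*log(2)/3 + 5*log(11)/3.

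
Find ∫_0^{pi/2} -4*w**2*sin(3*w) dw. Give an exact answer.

8/27 + 4*pi/9

Integrate by parts twice (u = w^2, dv = -4*sin(3*w) dw).
An antiderivative is F(w) = 4*w**2*cos(3*w)/3 - 8*w*sin(3*w)/9 - 8*cos(3*w)/27.
Then F(pi/2) - F(0) = (4*pi/9) - (-8/27) = 8/27 + 4*pi/9.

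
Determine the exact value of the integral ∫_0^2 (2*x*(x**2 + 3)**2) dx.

316/3

Let u = x**2 + 3, so du = 2*x dx. When x = 0, u = 3; when x = 2, u = 7.
The integral becomes ∫ u**2 du from 3 to 7, with antiderivative u**3/3.
Back in x: F(x) = (x**2 + 3)**3/3.
Then F(2) - F(0) = (343/3) - (9) = 316/3.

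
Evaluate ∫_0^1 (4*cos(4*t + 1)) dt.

sin(5) - sin(1)

Let u = 4*t + 1, so du = 4 dt. When t = 0, u = 1; when t = 1, u = 5.
The integral becomes ∫ cos(u) du from 1 to 5, with antiderivative sin(u).
Back in t: F(t) = sin(4*t + 1).
Then F(1) - F(0) = (sin(5)) - (sin(1)) = sin(5) - sin(1).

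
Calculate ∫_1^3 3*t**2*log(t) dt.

Integrate by parts once (u = ln t, dv = 3*t**2 dt).
An antiderivative is F(t) = t**3*(3*log(t) - 1)/3.
Then F(3) - F(1) = (-9 + 27*log(3)) - (-1/3) = -26/3 + 27*log(3).

-26/3 + 27*log(3)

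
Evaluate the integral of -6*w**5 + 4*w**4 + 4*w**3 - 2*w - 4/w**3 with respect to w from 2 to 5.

By the power rule, an antiderivative is F(w) = -w**6 + 4*w**5/5 + w**4 - w**2 + 2/w**2.
Then F(5) - F(2) = (-313123/25) - (-259/10) = -624951/50.

-624951/50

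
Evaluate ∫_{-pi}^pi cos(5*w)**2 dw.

pi

Use the identity cos^2(5*w) = (1 + cos(10*w))/2.
An antiderivative is F(w) = w/2 + sin(10*w)/20.
Then F(pi) - F(-pi) = (pi/2) - (-pi/2) = pi.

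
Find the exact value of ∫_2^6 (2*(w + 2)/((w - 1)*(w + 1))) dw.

-log(7) + log(3) + 3*log(5)

Factor the denominator: w**2 - 1 = (w + 1)(w - 1).
Partial fractions: 2*(w + 2)/((w - 1)*(w + 1)) = -1/(w + 1) + 3/(w - 1).
An antiderivative is F(w) = 3*log(w - 1) - log(w + 1).
Then F(6) - F(2) = (-log(7) + 3*log(5)) - (-log(3)) = -log(7) + log(3) + 3*log(5).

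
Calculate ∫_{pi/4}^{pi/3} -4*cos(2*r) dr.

2 - sqrt(3)

An antiderivative is F(r) = -2*sin(2*r).
Then F(pi/3) - F(pi/4) = (-sqrt(3)) - (-2) = 2 - sqrt(3).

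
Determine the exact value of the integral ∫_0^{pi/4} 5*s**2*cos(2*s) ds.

-5/4 + 5*pi**2/32

Integrate by parts twice (u = s^2, dv = 5*cos(2*s) ds).
An antiderivative is F(s) = 5*s**2*sin(2*s)/2 + 5*s*cos(2*s)/2 - 5*sin(2*s)/4.
Then F(pi/4) - F(0) = (-5/4 + 5*pi**2/32) - (0) = -5/4 + 5*pi**2/32.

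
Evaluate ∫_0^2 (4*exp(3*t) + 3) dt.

An antiderivative is F(t) = 4*exp(3*t)/3 + 3*t.
Then F(2) - F(0) = (6 + 4*exp(6)/3) - (4/3) = 14/3 + 4*exp(6)/3.

14/3 + 4*exp(6)/3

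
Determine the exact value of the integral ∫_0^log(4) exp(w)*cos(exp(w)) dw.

Let u = exp(w), so du = exp(w) dw. When w = 0, u = 1; when w = log(4), u = 4.
The integral becomes ∫ cos(u) du from 1 to 4, with antiderivative sin(u).
Back in w: F(w) = sin(exp(w)).
Then F(log(4)) - F(0) = (sin(4)) - (sin(1)) = -sin(1) + sin(4).

-sin(1) + sin(4)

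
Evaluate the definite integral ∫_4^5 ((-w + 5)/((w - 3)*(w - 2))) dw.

log(32/27)

Factor the denominator: w**2 - 5*w + 6 = (w - 2)(w - 3).
Partial fractions: (-w + 5)/((w - 3)*(w - 2)) = -3/(w - 2) + 2/(w - 3).
An antiderivative is F(w) = 2*log(w - 3) - 3*log(w - 2).
Then F(5) - F(4) = (log(4/27)) - (-log(8)) = log(32/27).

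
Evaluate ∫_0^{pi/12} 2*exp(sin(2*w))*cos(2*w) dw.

-1 + exp(1/2)

Let u = sin(2*w), so du = 2*cos(2*w) dw. When w = 0, u = 0; when w = pi/12, u = 1/2.
The integral becomes ∫ exp(u) du from 0 to 1/2, with antiderivative exp(u).
Back in w: F(w) = exp(sin(2*w)).
Then F(pi/12) - F(0) = (exp(1/2)) - (1) = -1 + exp(1/2).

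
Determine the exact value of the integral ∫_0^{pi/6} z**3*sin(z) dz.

Integrate by parts 3 times (u = z^3, dv = sin(z) dz).
An antiderivative is F(z) = -z**3*cos(z) + 3*z**2*sin(z) + 6*z*cos(z) - 6*sin(z).
Then F(pi/6) - F(0) = (-3 - sqrt(3)*pi**3/432 + pi**2/24 + sqrt(3)*pi/2) - (0) = -3 - sqrt(3)*pi**3/432 + pi**2/24 + sqrt(3)*pi/2.

-3 - sqrt(3)*pi**3/432 + pi**2/24 + sqrt(3)*pi/2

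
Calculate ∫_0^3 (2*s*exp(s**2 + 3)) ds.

-exp(3) + exp(12)

Let u = s**2 + 3, so du = 2*s ds. When s = 0, u = 3; when s = 3, u = 12.
The integral becomes ∫ exp(u) du from 3 to 12, with antiderivative exp(u).
Back in s: F(s) = exp(s**2 + 3).
Then F(3) - F(0) = (exp(12)) - (exp(3)) = -exp(3) + exp(12).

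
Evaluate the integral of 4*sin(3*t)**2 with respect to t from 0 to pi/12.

Use the identity sin^2(3*t) = (1 - cos(6*t))/2.
An antiderivative is F(t) = 2*t - sin(6*t)/3.
Then F(pi/12) - F(0) = (-1/3 + pi/6) - (0) = -1/3 + pi/6.

-1/3 + pi/6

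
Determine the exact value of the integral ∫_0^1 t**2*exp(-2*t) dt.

(-5 + exp(2))*exp(-2)/4

Integrate by parts twice (u = t^2, dv = exp(-2*t) dt).
An antiderivative is F(t) = (-2*t**2 - 2*t - 1)*exp(-2*t)/4.
Then F(1) - F(0) = (-5*exp(-2)/4) - (-1/4) = (-5 + exp(2))*exp(-2)/4.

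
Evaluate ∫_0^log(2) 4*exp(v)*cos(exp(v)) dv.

Let u = exp(v), so du = exp(v) dv. When v = 0, u = 1; when v = log(2), u = 2.
The integral becomes 4·∫ cos(u) du from 1 to 2, with antiderivative 4*sin(u).
Back in v: F(v) = 4*sin(exp(v)).
Then F(log(2)) - F(0) = (4*sin(2)) - (4*sin(1)) = -4*sin(1) + 4*sin(2).

-4*sin(1) + 4*sin(2)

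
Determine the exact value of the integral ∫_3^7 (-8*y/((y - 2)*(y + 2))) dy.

Factor the denominator: y**2 - 4 = (y + 2)(y - 2).
Partial fractions: -8*y/((y - 2)*(y + 2)) = -4/(y + 2) - 4/(y - 2).
An antiderivative is F(y) = -4*log(y - 2) - 4*log(y + 2).
Then F(7) - F(3) = (-8*log(3) - 4*log(5)) - (-4*log(5)) = -8*log(3).

-8*log(3)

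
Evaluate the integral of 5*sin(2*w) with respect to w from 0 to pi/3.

15/4

An antiderivative is F(w) = -5*cos(2*w)/2.
Then F(pi/3) - F(0) = (5/4) - (-5/2) = 15/4.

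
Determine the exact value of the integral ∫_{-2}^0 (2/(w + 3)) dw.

An antiderivative is F(w) = 2*log(w + 3).
Then F(0) - F(-2) = (log(9)) - (0) = log(9).

log(9)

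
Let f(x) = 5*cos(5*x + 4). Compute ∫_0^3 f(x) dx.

sin(19) - sin(4)

Let u = 5*x + 4, so du = 5 dx. When x = 0, u = 4; when x = 3, u = 19.
The integral becomes ∫ cos(u) du from 4 to 19, with antiderivative sin(u).
Back in x: F(x) = sin(5*x + 4).
Then F(3) - F(0) = (sin(19)) - (sin(4)) = sin(19) - sin(4).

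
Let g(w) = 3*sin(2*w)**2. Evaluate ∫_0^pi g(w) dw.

Use the identity sin^2(2*w) = (1 - cos(4*w))/2.
An antiderivative is F(w) = 3*w/2 - 3*sin(4*w)/8.
Then F(pi) - F(0) = (3*pi/2) - (0) = 3*pi/2.

3*pi/2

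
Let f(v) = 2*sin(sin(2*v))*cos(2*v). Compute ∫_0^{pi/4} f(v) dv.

1 - cos(1)

Let u = sin(2*v), so du = 2*cos(2*v) dv. When v = 0, u = 0; when v = pi/4, u = 1.
The integral becomes ∫ sin(u) du from 0 to 1, with antiderivative -cos(u).
Back in v: F(v) = -cos(sin(2*v)).
Then F(pi/4) - F(0) = (-cos(1)) - (-1) = 1 - cos(1).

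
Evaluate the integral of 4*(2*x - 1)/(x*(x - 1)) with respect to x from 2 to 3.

Factor the denominator: x**2 - x = x(x - 1).
Partial fractions: 4*(2*x - 1)/(x*(x - 1)) = 4/x + 4/(x - 1).
An antiderivative is F(x) = 4*log(x) + 4*log(x - 1).
Then F(3) - F(2) = (4*log(2) + 4*log(3)) - (log(16)) = log(81).

log(81)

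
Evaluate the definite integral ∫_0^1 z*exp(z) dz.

Integrate by parts once (u = z, dv = exp(z) dz).
An antiderivative is F(z) = (z - 1)*exp(z).
Then F(1) - F(0) = (0) - (-1) = 1.

1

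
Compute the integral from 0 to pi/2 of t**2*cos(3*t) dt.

Integrate by parts twice (u = t^2, dv = cos(3*t) dt).
An antiderivative is F(t) = t**2*sin(3*t)/3 + 2*t*cos(3*t)/9 - 2*sin(3*t)/27.
Then F(pi/2) - F(0) = (2/27 - pi**2/12) - (0) = 2/27 - pi**2/12.

2/27 - pi**2/12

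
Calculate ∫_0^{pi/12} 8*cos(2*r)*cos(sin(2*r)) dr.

4*sin(1/2)

Let u = sin(2*r), so du = 2*cos(2*r) dr. When r = 0, u = 0; when r = pi/12, u = 1/2.
The integral becomes 4·∫ cos(u) du from 0 to 1/2, with antiderivative 4*sin(u).
Back in r: F(r) = 4*sin(sin(2*r)).
Then F(pi/12) - F(0) = (4*sin(1/2)) - (0) = 4*sin(1/2).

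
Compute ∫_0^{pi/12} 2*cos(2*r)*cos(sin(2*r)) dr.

sin(1/2)

Let u = sin(2*r), so du = 2*cos(2*r) dr. When r = 0, u = 0; when r = pi/12, u = 1/2.
The integral becomes ∫ cos(u) du from 0 to 1/2, with antiderivative sin(u).
Back in r: F(r) = sin(sin(2*r)).
Then F(pi/12) - F(0) = (sin(1/2)) - (0) = sin(1/2).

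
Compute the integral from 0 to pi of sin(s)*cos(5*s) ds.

Use the identity sin(s)cos(5*s) = [sin(6*s) + sin(-4*s)]/2.
An antiderivative is F(s) = cos(4*s)/8 - cos(6*s)/12.
Then F(pi) - F(0) = (1/24) - (1/24) = 0.

0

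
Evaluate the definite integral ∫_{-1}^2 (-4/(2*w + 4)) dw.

An antiderivative is F(w) = -2*log(2*w + 4).
Then F(2) - F(-1) = (-log(64)) - (-log(4)) = -log(16).

-log(16)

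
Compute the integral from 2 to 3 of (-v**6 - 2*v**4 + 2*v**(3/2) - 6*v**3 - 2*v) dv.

-33673/70 - 16*sqrt(2)/5 + 36*sqrt(3)/5

By the power rule, an antiderivative is F(v) = -v**7/7 + 4*v**(5/2)/5 - 2*v**5/5 - 3*v**4/2 - v**2.
Then F(3) - F(2) = (-37809/70 + 36*sqrt(3)/5) - (-2068/35 + 16*sqrt(2)/5) = -33673/70 - 16*sqrt(2)/5 + 36*sqrt(3)/5.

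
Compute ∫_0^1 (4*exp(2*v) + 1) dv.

-1 + 2*exp(2)

An antiderivative is F(v) = 2*exp(2*v) + v.
Then F(1) - F(0) = (1 + 2*exp(2)) - (2) = -1 + 2*exp(2).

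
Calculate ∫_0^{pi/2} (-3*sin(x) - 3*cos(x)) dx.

-6

An antiderivative is F(x) = -3*sin(x) + 3*cos(x).
Then F(pi/2) - F(0) = (-3) - (3) = -6.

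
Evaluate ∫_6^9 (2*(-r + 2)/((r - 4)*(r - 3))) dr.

-4*log(5) + 6*log(2)

Factor the denominator: r**2 - 7*r + 12 = (r - 3)(r - 4).
Partial fractions: 2*(-r + 2)/((r - 4)*(r - 3)) = 2/(r - 3) - 4/(r - 4).
An antiderivative is F(r) = -4*log(r - 4) + 2*log(r - 3).
Then F(9) - F(6) = (-4*log(5) + 2*log(2) + 2*log(3)) - (log(9/16)) = -4*log(5) + 6*log(2).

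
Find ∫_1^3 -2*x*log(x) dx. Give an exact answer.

4 - 9*log(3)

Integrate by parts once (u = ln x, dv = -2*x dx).
An antiderivative is F(x) = -x**2*(2*log(x) - 1)/2.
Then F(3) - F(1) = (9/2 - 9*log(3)) - (1/2) = 4 - 9*log(3).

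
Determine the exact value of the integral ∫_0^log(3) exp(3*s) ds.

Let u = exp(s), so du = exp(s) ds. When s = 0, u = 1; when s = log(3), u = 3.
The integral becomes ∫ u**2 du from 1 to 3, with antiderivative u**3/3.
Back in s: F(s) = exp(3*s)/3.
Then F(log(3)) - F(0) = (9) - (1/3) = 26/3.

26/3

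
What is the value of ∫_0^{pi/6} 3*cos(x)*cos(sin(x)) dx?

3*sin(1/2)

Let u = sin(x), so du = cos(x) dx. When x = 0, u = 0; when x = pi/6, u = 1/2.
The integral becomes 3·∫ cos(u) du from 0 to 1/2, with antiderivative 3*sin(u).
Back in x: F(x) = 3*sin(sin(x)).
Then F(pi/6) - F(0) = (3*sin(1/2)) - (0) = 3*sin(1/2).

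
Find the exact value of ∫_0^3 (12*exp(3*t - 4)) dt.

Let u = 3*t - 4, so du = 3 dt. When t = 0, u = -4; when t = 3, u = 5.
The integral becomes 4·∫ exp(u) du from -4 to 5, with antiderivative 4*exp(u).
Back in t: F(t) = 4*exp(3*t - 4).
Then F(3) - F(0) = (4*exp(5)) - (4*exp(-4)) = -(4 - 4*exp(9))*exp(-4).

-(4 - 4*exp(9))*exp(-4)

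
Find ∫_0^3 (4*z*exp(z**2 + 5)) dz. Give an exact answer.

-2*(1 - exp(9))*exp(5)

Let u = z**2 + 5, so du = 2*z dz. When z = 0, u = 5; when z = 3, u = 14.
The integral becomes 2·∫ exp(u) du from 5 to 14, with antiderivative 2*exp(u).
Back in z: F(z) = 2*exp(z**2 + 5).
Then F(3) - F(0) = (2*exp(14)) - (2*exp(5)) = -2*(1 - exp(9))*exp(5).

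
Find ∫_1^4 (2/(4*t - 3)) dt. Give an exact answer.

An antiderivative is F(t) = log(4*t - 3)/2.
Then F(4) - F(1) = (log(13)/2) - (0) = log(13)/2.

log(13)/2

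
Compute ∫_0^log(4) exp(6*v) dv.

Let u = exp(v), so du = exp(v) dv. When v = 0, u = 1; when v = log(4), u = 4.
The integral becomes ∫ u**5 du from 1 to 4, with antiderivative u**6/6.
Back in v: F(v) = exp(6*v)/6.
Then F(log(4)) - F(0) = (2048/3) - (1/6) = 1365/2.

1365/2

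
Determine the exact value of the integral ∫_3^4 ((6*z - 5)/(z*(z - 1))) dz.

Factor the denominator: z**2 - z = z(z - 1).
Partial fractions: (6*z - 5)/(z*(z - 1)) = 5/z + 1/(z - 1).
An antiderivative is F(z) = 5*log(z) + log(z - 1).
Then F(4) - F(3) = (log(3) + 10*log(2)) - (log(2) + 5*log(3)) = -4*log(3) + 9*log(2).

-4*log(3) + 9*log(2)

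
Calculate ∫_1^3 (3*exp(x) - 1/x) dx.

An antiderivative is F(x) = 3*exp(x) - log(x).
Then F(3) - F(1) = (-log(3) + 3*exp(3)) - (3*exp(1)) = -3*exp(1) - log(3) + 3*exp(3).

-3*exp(1) - log(3) + 3*exp(3)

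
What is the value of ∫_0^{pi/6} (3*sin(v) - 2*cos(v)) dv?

An antiderivative is F(v) = -2*sin(v) - 3*cos(v).
Then F(pi/6) - F(0) = (-3*sqrt(3)/2 - 1) - (-3) = 2 - 3*sqrt(3)/2.

2 - 3*sqrt(3)/2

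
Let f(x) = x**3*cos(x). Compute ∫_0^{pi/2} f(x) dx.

-3*pi + pi**3/8 + 6

Integrate by parts 3 times (u = x^3, dv = cos(x) dx).
An antiderivative is F(x) = x**3*sin(x) + 3*x**2*cos(x) - 6*x*sin(x) - 6*cos(x).
Then F(pi/2) - F(0) = (pi*(-24 + pi**2)/8) - (-6) = -3*pi + pi**3/8 + 6.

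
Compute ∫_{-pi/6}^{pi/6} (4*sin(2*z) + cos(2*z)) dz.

An antiderivative is F(z) = sin(2*z)/2 - 2*cos(2*z).
Then F(pi/6) - F(-pi/6) = (-1 + sqrt(3)/4) - (-1 - sqrt(3)/4) = sqrt(3)/2.

sqrt(3)/2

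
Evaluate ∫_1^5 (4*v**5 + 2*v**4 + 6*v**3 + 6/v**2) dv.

63032/5

By the power rule, an antiderivative is F(v) = 2*v**6/3 + 2*v**5/5 + 3*v**4/2 - 6/v.
Then F(5) - F(1) = (378089/30) - (-103/30) = 63032/5.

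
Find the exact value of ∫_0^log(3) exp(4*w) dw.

20

Let u = exp(w), so du = exp(w) dw. When w = 0, u = 1; when w = log(3), u = 3.
The integral becomes ∫ u**3 du from 1 to 3, with antiderivative u**4/4.
Back in w: F(w) = exp(4*w)/4.
Then F(log(3)) - F(0) = (81/4) - (1/4) = 20.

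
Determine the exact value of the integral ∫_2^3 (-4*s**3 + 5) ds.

By the power rule, an antiderivative is F(s) = -s**4 + 5*s.
Then F(3) - F(2) = (-66) - (-6) = -60.

-60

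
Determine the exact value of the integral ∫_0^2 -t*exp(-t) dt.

-1 + 3*exp(-2)

Integrate by parts once (u = t, dv = -exp(-t) dt).
An antiderivative is F(t) = (t + 1)*exp(-t).
Then F(2) - F(0) = (3*exp(-2)) - (1) = -1 + 3*exp(-2).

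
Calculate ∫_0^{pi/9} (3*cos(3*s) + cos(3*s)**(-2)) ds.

5*sqrt(3)/6

An antiderivative is F(s) = sin(3*s) + tan(3*s)/3.
Then F(pi/9) - F(0) = (5*sqrt(3)/6) - (0) = 5*sqrt(3)/6.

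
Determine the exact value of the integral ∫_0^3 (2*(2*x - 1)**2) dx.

42

Let u = 2*x - 1, so du = 2 dx. When x = 0, u = -1; when x = 3, u = 5.
The integral becomes ∫ u**2 du from -1 to 5, with antiderivative u**3/3.
Back in x: F(x) = (2*x - 1)**3/3.
Then F(3) - F(0) = (125/3) - (-1/3) = 42.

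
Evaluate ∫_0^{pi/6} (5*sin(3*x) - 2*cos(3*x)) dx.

1

An antiderivative is F(x) = -2*sin(3*x)/3 - 5*cos(3*x)/3.
Then F(pi/6) - F(0) = (-2/3) - (-5/3) = 1.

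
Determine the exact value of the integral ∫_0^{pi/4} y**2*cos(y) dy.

sqrt(2)*(-32 + pi**2 + 8*pi)/32

Integrate by parts twice (u = y^2, dv = cos(y) dy).
An antiderivative is F(y) = y**2*sin(y) + 2*y*cos(y) - 2*sin(y).
Then F(pi/4) - F(0) = (sqrt(2)*(-32 + pi**2 + 8*pi)/32) - (0) = sqrt(2)*(-32 + pi**2 + 8*pi)/32.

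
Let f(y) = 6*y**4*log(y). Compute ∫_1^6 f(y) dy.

Integrate by parts once (u = ln y, dv = 6*y**4 dy).
An antiderivative is F(y) = 6*y**5*(5*log(y) - 1)/25.
Then F(6) - F(1) = (-46656/25 + 46656*log(6)/5) - (-6/25) = -1866 + 46656*log(6)/5.

-1866 + 46656*log(6)/5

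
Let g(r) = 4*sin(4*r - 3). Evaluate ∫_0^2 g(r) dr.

Let u = 4*r - 3, so du = 4 dr. When r = 0, u = -3; when r = 2, u = 5.
The integral becomes ∫ sin(u) du from -3 to 5, with antiderivative -cos(u).
Back in r: F(r) = -cos(4*r - 3).
Then F(2) - F(0) = (-cos(5)) - (-cos(3)) = cos(3) - cos(5).

cos(3) - cos(5)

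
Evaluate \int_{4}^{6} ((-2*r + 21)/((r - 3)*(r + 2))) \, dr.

-10*log(2) + 8*log(3)

Factor the denominator: r**2 - r - 6 = (r + 2)(r - 3).
Partial fractions: (-2*r + 21)/((r - 3)*(r + 2)) = -5/(r + 2) + 3/(r - 3).
An antiderivative is F(r) = 3*log(r - 3) - 5*log(r + 2).
Then F(6) - F(4) = (-15*log(2) + 3*log(3)) - (-5*log(3) - 5*log(2)) = -10*log(2) + 8*log(3).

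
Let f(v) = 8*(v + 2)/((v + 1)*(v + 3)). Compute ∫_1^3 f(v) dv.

log(81)

Factor the denominator: v**2 + 4*v + 3 = (v + 3)(v + 1).
Partial fractions: 8*(v + 2)/((v + 1)*(v + 3)) = 4/(v + 3) + 4/(v + 1).
An antiderivative is F(v) = 4*log(v + 1) + 4*log(v + 3).
Then F(3) - F(1) = (4*log(3) + 12*log(2)) - (12*log(2)) = log(81).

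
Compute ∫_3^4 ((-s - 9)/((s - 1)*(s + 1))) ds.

Factor the denominator: s**2 - 1 = (s + 1)(s - 1).
Partial fractions: (-s - 9)/((s - 1)*(s + 1)) = 4/(s + 1) - 5/(s - 1).
An antiderivative is F(s) = -5*log(s - 1) + 4*log(s + 1).
Then F(4) - F(3) = (-5*log(3) + 4*log(5)) - (log(8)) = -5*log(3) - 3*log(2) + 4*log(5).

-5*log(3) - 3*log(2) + 4*log(5)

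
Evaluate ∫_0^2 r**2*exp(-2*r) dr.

Integrate by parts twice (u = r^2, dv = exp(-2*r) dr).
An antiderivative is F(r) = (-2*r**2 - 2*r - 1)*exp(-2*r)/4.
Then F(2) - F(0) = (-13*exp(-4)/4) - (-1/4) = (-13 + exp(4))*exp(-4)/4.

(-13 + exp(4))*exp(-4)/4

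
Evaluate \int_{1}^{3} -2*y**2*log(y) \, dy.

Integrate by parts once (u = ln y, dv = -2*y**2 dy).
An antiderivative is F(y) = -2*y**3*(3*log(y) - 1)/9.
Then F(3) - F(1) = (6 - 18*log(3)) - (2/9) = 52/9 - 18*log(3).

52/9 - 18*log(3)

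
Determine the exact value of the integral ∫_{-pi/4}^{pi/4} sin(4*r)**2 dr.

Use the identity sin^2(4*r) = (1 - cos(8*r))/2.
An antiderivative is F(r) = r/2 - sin(8*r)/16.
Then F(pi/4) - F(-pi/4) = (pi/8) - (-pi/8) = pi/4.

pi/4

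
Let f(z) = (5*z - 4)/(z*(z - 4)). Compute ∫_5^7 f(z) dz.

-log(5) + log(7) + 4*log(3)

Factor the denominator: z**2 - 4*z = z(z - 4).
Partial fractions: (5*z - 4)/(z*(z - 4)) = 1/z + 4/(z - 4).
An antiderivative is F(z) = log(z) + 4*log(z - 4).
Then F(7) - F(5) = (log(7) + 4*log(3)) - (log(5)) = -log(5) + log(7) + 4*log(3).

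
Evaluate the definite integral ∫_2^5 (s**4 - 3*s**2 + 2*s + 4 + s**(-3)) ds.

By the power rule, an antiderivative is F(s) = s**5/5 - s**3 + s**2 + 4*s - 1/(2*s**2).
Then F(5) - F(2) = (27249/50) - (411/40) = 106941/200.

106941/200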